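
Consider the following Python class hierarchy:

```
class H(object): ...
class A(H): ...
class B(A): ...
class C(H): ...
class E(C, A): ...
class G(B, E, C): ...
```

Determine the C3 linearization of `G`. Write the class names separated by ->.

L[G] = G + merge(L[B], L[E], L[C], [B E C])
  take B:  [B A H object] + [E C A H object] + [C H object] + [B E C]
  take E:  [A H object] + [E C A H object] + [C H object] + [E C]
  take C:  [A H object] + [C A H object] + [C H object] + [C]
  take A:  [A H object] + [A H object] + [H object]
  take H:  [H object] + [H object] + [H object]
  take object:  [object] + [object] + [object]

G -> B -> E -> C -> A -> H -> object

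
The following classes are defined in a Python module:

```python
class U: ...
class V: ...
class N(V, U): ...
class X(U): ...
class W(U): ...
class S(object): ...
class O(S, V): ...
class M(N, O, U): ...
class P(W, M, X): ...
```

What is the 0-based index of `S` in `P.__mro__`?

L[P] = P + merge(L[W], L[M], L[X], [W M X])
  take W:  [W U object] + [M N O S V U object] + [X U object] + [W M X]
  take M:  [U object] + [M N O S V U object] + [X U object] + [M X]
  take N:  [U object] + [N O S V U object] + [X U object] + [X]
  take O:  [U object] + [O S V U object] + [X U object] + [X]
  take S:  [U object] + [S V U object] + [X U object] + [X]
  take V:  [U object] + [V U object] + [X U object] + [X]
  take X:  [U object] + [U object] + [X U object] + [X]
  take U:  [U object] + [U object] + [U object]
  take object:  [object] + [object] + [object]
MRO: P W M N O S V X U object
S sits at index 5.

5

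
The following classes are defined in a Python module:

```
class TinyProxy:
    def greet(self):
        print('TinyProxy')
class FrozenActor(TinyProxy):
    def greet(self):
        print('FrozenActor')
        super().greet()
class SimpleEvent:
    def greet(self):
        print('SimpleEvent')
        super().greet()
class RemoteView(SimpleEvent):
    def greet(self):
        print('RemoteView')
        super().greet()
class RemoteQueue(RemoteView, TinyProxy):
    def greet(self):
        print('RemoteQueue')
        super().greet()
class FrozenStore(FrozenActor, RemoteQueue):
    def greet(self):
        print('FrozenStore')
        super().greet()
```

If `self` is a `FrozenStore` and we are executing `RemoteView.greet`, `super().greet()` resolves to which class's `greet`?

L[FrozenStore] = FrozenStore + merge(L[FrozenActor], L[RemoteQueue], [FrozenActor RemoteQueue])
  take FrozenActor:  [FrozenActor TinyProxy object] + [RemoteQueue RemoteView SimpleEvent TinyProxy object] + [FrozenActor RemoteQueue]
  take RemoteQueue:  [TinyProxy object] + [RemoteQueue RemoteView SimpleEvent TinyProxy object] + [RemoteQueue]
  take RemoteView:  [TinyProxy object] + [RemoteView SimpleEvent TinyProxy object]
  take SimpleEvent:  [TinyProxy object] + [SimpleEvent TinyProxy object]
  take TinyProxy:  [TinyProxy object] + [TinyProxy object]
  take object:  [object] + [object]
MRO: FrozenStore FrozenActor RemoteQueue RemoteView SimpleEvent TinyProxy object
super() in RemoteView.greet on a FrozenStore instance goes to the class after RemoteView in FrozenStore's MRO: SimpleEvent.

SimpleEvent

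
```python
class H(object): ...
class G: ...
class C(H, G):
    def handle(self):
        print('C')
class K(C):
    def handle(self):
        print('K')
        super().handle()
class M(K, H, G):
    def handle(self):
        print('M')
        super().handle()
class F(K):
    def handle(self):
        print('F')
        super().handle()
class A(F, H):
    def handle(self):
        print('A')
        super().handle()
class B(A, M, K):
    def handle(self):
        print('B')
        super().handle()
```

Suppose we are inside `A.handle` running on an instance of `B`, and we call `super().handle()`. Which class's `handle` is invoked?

F

L[B] = B + merge(L[A], L[M], L[K], [A M K])
  take A:  [A F K C H G object] + [M K C H G object] + [K C H G object] + [A M K]
  take F:  [F K C H G object] + [M K C H G object] + [K C H G object] + [M K]
  take M:  [K C H G object] + [M K C H G object] + [K C H G object] + [M K]
  take K:  [K C H G object] + [K C H G object] + [K C H G object] + [K]
  take C:  [C H G object] + [C H G object] + [C H G object]
  take H:  [H G object] + [H G object] + [H G object]
  take G:  [G object] + [G object] + [G object]
  take object:  [object] + [object] + [object]
MRO: B A F M K C H G object
super() in A.handle on a B instance goes to the class after A in B's MRO: F.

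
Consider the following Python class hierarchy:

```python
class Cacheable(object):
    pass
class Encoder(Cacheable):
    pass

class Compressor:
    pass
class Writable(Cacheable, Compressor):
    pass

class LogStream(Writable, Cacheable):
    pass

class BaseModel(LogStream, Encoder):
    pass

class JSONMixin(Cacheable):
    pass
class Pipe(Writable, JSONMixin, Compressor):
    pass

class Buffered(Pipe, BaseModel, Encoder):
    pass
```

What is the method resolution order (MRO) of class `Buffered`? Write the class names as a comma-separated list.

Buffered, Pipe, BaseModel, LogStream, Writable, JSONMixin, Encoder, Cacheable, Compressor, object

L[Buffered] = Buffered + merge(L[Pipe], L[BaseModel], L[Encoder], [Pipe BaseModel Encoder])
  take Pipe:  [Pipe Writable JSONMixin Cacheable Compressor object] + [BaseModel LogStream Writable Encoder Cacheable Compressor object] + [Encoder Cacheable object] + [Pipe BaseModel Encoder]
  take BaseModel:  [Writable JSONMixin Cacheable Compressor object] + [BaseModel LogStream Writable Encoder Cacheable Compressor object] + [Encoder Cacheable object] + [BaseModel Encoder]
  take LogStream:  [Writable JSONMixin Cacheable Compressor object] + [LogStream Writable Encoder Cacheable Compressor object] + [Encoder Cacheable object] + [Encoder]
  take Writable:  [Writable JSONMixin Cacheable Compressor object] + [Writable Encoder Cacheable Compressor object] + [Encoder Cacheable object] + [Encoder]
  take JSONMixin:  [JSONMixin Cacheable Compressor object] + [Encoder Cacheable Compressor object] + [Encoder Cacheable object] + [Encoder]
  take Encoder:  [Cacheable Compressor object] + [Encoder Cacheable Compressor object] + [Encoder Cacheable object] + [Encoder]
  take Cacheable:  [Cacheable Compressor object] + [Cacheable Compressor object] + [Cacheable object]
  take Compressor:  [Compressor object] + [Compressor object] + [object]
  take object:  [object] + [object] + [object]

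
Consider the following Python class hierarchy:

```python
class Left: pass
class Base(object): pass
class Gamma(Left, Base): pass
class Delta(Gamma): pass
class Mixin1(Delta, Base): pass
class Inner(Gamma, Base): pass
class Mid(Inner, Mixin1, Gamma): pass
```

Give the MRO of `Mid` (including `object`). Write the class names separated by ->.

L[Mid] = Mid + merge(L[Inner], L[Mixin1], L[Gamma], [Inner Mixin1 Gamma])
  take Inner:  [Inner Gamma Left Base object] + [Mixin1 Delta Gamma Left Base object] + [Gamma Left Base object] + [Inner Mixin1 Gamma]
  take Mixin1:  [Gamma Left Base object] + [Mixin1 Delta Gamma Left Base object] + [Gamma Left Base object] + [Mixin1 Gamma]
  take Delta:  [Gamma Left Base object] + [Delta Gamma Left Base object] + [Gamma Left Base object] + [Gamma]
  take Gamma:  [Gamma Left Base object] + [Gamma Left Base object] + [Gamma Left Base object] + [Gamma]
  take Left:  [Left Base object] + [Left Base object] + [Left Base object]
  take Base:  [Base object] + [Base object] + [Base object]
  take object:  [object] + [object] + [object]

Mid -> Inner -> Mixin1 -> Delta -> Gamma -> Left -> Base -> object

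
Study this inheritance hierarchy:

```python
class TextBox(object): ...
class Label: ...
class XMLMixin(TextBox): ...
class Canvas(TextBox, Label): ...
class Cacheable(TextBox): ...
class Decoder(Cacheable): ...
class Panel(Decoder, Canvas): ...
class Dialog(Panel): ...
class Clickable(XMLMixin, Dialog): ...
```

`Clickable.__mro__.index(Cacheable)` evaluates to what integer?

L[Clickable] = Clickable + merge(L[XMLMixin], L[Dialog], [XMLMixin Dialog])
  take XMLMixin:  [XMLMixin TextBox object] + [Dialog Panel Decoder Cacheable Canvas TextBox Label object] + [XMLMixin Dialog]
  take Dialog:  [TextBox object] + [Dialog Panel Decoder Cacheable Canvas TextBox Label object] + [Dialog]
  take Panel:  [TextBox object] + [Panel Decoder Cacheable Canvas TextBox Label object]
  take Decoder:  [TextBox object] + [Decoder Cacheable Canvas TextBox Label object]
  take Cacheable:  [TextBox object] + [Cacheable Canvas TextBox Label object]
  take Canvas:  [TextBox object] + [Canvas TextBox Label object]
  take TextBox:  [TextBox object] + [TextBox Label object]
  take Label:  [object] + [Label object]
  take object:  [object] + [object]
MRO: Clickable XMLMixin Dialog Panel Decoder Cacheable Canvas TextBox Label object
Cacheable sits at index 5.

5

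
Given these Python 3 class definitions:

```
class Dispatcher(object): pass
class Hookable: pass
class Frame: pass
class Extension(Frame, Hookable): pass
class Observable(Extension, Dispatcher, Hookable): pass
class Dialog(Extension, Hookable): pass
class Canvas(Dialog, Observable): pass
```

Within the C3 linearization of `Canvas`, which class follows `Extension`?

Frame

L[Canvas] = Canvas + merge(L[Dialog], L[Observable], [Dialog Observable])
  take Dialog:  [Dialog Extension Frame Hookable object] + [Observable Extension Frame Dispatcher Hookable object] + [Dialog Observable]
  take Observable:  [Extension Frame Hookable object] + [Observable Extension Frame Dispatcher Hookable object] + [Observable]
  take Extension:  [Extension Frame Hookable object] + [Extension Frame Dispatcher Hookable object]
  take Frame:  [Frame Hookable object] + [Frame Dispatcher Hookable object]
  take Dispatcher:  [Hookable object] + [Dispatcher Hookable object]
  take Hookable:  [Hookable object] + [Hookable object]
  take object:  [object] + [object]
MRO: Canvas Dialog Observable Extension Frame Dispatcher Hookable object
Extension is at position 3; next is Frame.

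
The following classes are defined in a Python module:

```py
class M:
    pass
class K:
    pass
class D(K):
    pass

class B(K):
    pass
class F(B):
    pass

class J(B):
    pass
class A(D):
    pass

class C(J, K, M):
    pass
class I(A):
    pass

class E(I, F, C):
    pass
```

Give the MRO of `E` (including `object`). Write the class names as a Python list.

[E, I, A, D, F, C, J, B, K, M, object]

L[E] = E + merge(L[I], L[F], L[C], [I F C])
  take I:  [I A D K object] + [F B K object] + [C J B K M object] + [I F C]
  take A:  [A D K object] + [F B K object] + [C J B K M object] + [F C]
  take D:  [D K object] + [F B K object] + [C J B K M object] + [F C]
  take F:  [K object] + [F B K object] + [C J B K M object] + [F C]
  take C:  [K object] + [B K object] + [C J B K M object] + [C]
  take J:  [K object] + [B K object] + [J B K M object]
  take B:  [K object] + [B K object] + [B K M object]
  take K:  [K object] + [K object] + [K M object]
  take M:  [object] + [object] + [M object]
  take object:  [object] + [object] + [object]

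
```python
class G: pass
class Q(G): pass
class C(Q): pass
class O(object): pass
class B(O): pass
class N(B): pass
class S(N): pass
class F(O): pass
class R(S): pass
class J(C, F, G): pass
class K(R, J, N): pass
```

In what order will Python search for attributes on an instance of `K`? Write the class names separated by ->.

K -> R -> S -> J -> N -> B -> C -> Q -> F -> G -> O -> object

L[K] = K + merge(L[R], L[J], L[N], [R J N])
  take R:  [R S N B O object] + [J C Q F G O object] + [N B O object] + [R J N]
  take S:  [S N B O object] + [J C Q F G O object] + [N B O object] + [J N]
  take J:  [N B O object] + [J C Q F G O object] + [N B O object] + [J N]
  take N:  [N B O object] + [C Q F G O object] + [N B O object] + [N]
  take B:  [B O object] + [C Q F G O object] + [B O object]
  take C:  [O object] + [C Q F G O object] + [O object]
  take Q:  [O object] + [Q F G O object] + [O object]
  take F:  [O object] + [F G O object] + [O object]
  take G:  [O object] + [G O object] + [O object]
  take O:  [O object] + [O object] + [O object]
  take object:  [object] + [object] + [object]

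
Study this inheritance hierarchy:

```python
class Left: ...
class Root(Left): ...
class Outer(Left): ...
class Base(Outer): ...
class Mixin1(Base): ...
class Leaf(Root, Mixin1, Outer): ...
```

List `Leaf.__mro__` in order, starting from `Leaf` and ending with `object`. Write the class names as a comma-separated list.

Leaf, Root, Mixin1, Base, Outer, Left, object

L[Leaf] = Leaf + merge(L[Root], L[Mixin1], L[Outer], [Root Mixin1 Outer])
  take Root:  [Root Left object] + [Mixin1 Base Outer Left object] + [Outer Left object] + [Root Mixin1 Outer]
  take Mixin1:  [Left object] + [Mixin1 Base Outer Left object] + [Outer Left object] + [Mixin1 Outer]
  take Base:  [Left object] + [Base Outer Left object] + [Outer Left object] + [Outer]
  take Outer:  [Left object] + [Outer Left object] + [Outer Left object] + [Outer]
  take Left:  [Left object] + [Left object] + [Left object]
  take object:  [object] + [object] + [object]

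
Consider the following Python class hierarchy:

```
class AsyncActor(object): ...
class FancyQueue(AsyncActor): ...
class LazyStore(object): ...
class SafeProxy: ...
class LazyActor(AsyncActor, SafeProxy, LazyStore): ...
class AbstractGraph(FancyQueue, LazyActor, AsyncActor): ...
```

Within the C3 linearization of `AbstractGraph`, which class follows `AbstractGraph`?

L[AbstractGraph] = AbstractGraph + merge(L[FancyQueue], L[LazyActor], L[AsyncActor], [FancyQueue LazyActor AsyncActor])
  take FancyQueue:  [FancyQueue AsyncActor object] + [LazyActor AsyncActor SafeProxy LazyStore object] + [AsyncActor object] + [FancyQueue LazyActor AsyncActor]
  take LazyActor:  [AsyncActor object] + [LazyActor AsyncActor SafeProxy LazyStore object] + [AsyncActor object] + [LazyActor AsyncActor]
  take AsyncActor:  [AsyncActor object] + [AsyncActor SafeProxy LazyStore object] + [AsyncActor object] + [AsyncActor]
  take SafeProxy:  [object] + [SafeProxy LazyStore object] + [object]
  take LazyStore:  [object] + [LazyStore object] + [object]
  take object:  [object] + [object] + [object]
MRO: AbstractGraph FancyQueue LazyActor AsyncActor SafeProxy LazyStore object
AbstractGraph is at position 0; next is FancyQueue.

FancyQueue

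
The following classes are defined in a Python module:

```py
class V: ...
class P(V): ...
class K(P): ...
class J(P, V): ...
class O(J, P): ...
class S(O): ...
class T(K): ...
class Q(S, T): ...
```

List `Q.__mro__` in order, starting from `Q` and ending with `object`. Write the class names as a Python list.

[Q, S, O, J, T, K, P, V, object]

L[Q] = Q + merge(L[S], L[T], [S T])
  take S:  [S O J P V object] + [T K P V object] + [S T]
  take O:  [O J P V object] + [T K P V object] + [T]
  take J:  [J P V object] + [T K P V object] + [T]
  take T:  [P V object] + [T K P V object] + [T]
  take K:  [P V object] + [K P V object]
  take P:  [P V object] + [P V object]
  take V:  [V object] + [V object]
  take object:  [object] + [object]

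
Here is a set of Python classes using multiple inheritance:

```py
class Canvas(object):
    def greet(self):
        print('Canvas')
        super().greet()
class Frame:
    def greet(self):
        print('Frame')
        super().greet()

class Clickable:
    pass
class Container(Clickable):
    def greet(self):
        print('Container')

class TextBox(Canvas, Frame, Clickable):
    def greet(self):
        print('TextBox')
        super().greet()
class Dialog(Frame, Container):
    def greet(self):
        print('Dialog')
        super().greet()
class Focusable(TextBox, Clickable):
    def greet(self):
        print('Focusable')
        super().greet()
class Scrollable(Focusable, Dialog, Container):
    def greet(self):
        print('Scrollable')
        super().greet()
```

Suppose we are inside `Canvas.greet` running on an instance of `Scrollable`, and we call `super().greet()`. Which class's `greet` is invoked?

L[Scrollable] = Scrollable + merge(L[Focusable], L[Dialog], L[Container], [Focusable Dialog Container])
  take Focusable:  [Focusable TextBox Canvas Frame Clickable object] + [Dialog Frame Container Clickable object] + [Container Clickable object] + [Focusable Dialog Container]
  take TextBox:  [TextBox Canvas Frame Clickable object] + [Dialog Frame Container Clickable object] + [Container Clickable object] + [Dialog Container]
  take Canvas:  [Canvas Frame Clickable object] + [Dialog Frame Container Clickable object] + [Container Clickable object] + [Dialog Container]
  take Dialog:  [Frame Clickable object] + [Dialog Frame Container Clickable object] + [Container Clickable object] + [Dialog Container]
  take Frame:  [Frame Clickable object] + [Frame Container Clickable object] + [Container Clickable object] + [Container]
  take Container:  [Clickable object] + [Container Clickable object] + [Container Clickable object] + [Container]
  take Clickable:  [Clickable object] + [Clickable object] + [Clickable object]
  take object:  [object] + [object] + [object]
MRO: Scrollable Focusable TextBox Canvas Dialog Frame Container Clickable object
super() in Canvas.greet on a Scrollable instance goes to the class after Canvas in Scrollable's MRO: Dialog.

Dialog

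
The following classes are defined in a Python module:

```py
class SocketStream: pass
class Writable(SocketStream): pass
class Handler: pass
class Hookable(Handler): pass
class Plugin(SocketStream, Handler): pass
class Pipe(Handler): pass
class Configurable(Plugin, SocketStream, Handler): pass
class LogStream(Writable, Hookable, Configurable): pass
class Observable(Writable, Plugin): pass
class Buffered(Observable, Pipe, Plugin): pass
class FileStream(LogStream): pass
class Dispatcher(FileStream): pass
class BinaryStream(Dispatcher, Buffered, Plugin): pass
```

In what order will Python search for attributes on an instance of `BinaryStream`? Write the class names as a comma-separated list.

L[BinaryStream] = BinaryStream + merge(L[Dispatcher], L[Buffered], L[Plugin], [Dispatcher Buffered Plugin])
  take Dispatcher:  [Dispatcher FileStream LogStream Writable Hookable Configurable Plugin SocketStream Handler object] + [Buffered Observable Writable Pipe Plugin SocketStream Handler object] + [Plugin SocketStream Handler object] + [Dispatcher Buffered Plugin]
  take FileStream:  [FileStream LogStream Writable Hookable Configurable Plugin SocketStream Handler object] + [Buffered Observable Writable Pipe Plugin SocketStream Handler object] + [Plugin SocketStream Handler object] + [Buffered Plugin]
  take LogStream:  [LogStream Writable Hookable Configurable Plugin SocketStream Handler object] + [Buffered Observable Writable Pipe Plugin SocketStream Handler object] + [Plugin SocketStream Handler object] + [Buffered Plugin]
  take Buffered:  [Writable Hookable Configurable Plugin SocketStream Handler object] + [Buffered Observable Writable Pipe Plugin SocketStream Handler object] + [Plugin SocketStream Handler object] + [Buffered Plugin]
  take Observable:  [Writable Hookable Configurable Plugin SocketStream Handler object] + [Observable Writable Pipe Plugin SocketStream Handler object] + [Plugin SocketStream Handler object] + [Plugin]
  take Writable:  [Writable Hookable Configurable Plugin SocketStream Handler object] + [Writable Pipe Plugin SocketStream Handler object] + [Plugin SocketStream Handler object] + [Plugin]
  take Hookable:  [Hookable Configurable Plugin SocketStream Handler object] + [Pipe Plugin SocketStream Handler object] + [Plugin SocketStream Handler object] + [Plugin]
  take Configurable:  [Configurable Plugin SocketStream Handler object] + [Pipe Plugin SocketStream Handler object] + [Plugin SocketStream Handler object] + [Plugin]
  take Pipe:  [Plugin SocketStream Handler object] + [Pipe Plugin SocketStream Handler object] + [Plugin SocketStream Handler object] + [Plugin]
  take Plugin:  [Plugin SocketStream Handler object] + [Plugin SocketStream Handler object] + [Plugin SocketStream Handler object] + [Plugin]
  take SocketStream:  [SocketStream Handler object] + [SocketStream Handler object] + [SocketStream Handler object]
  take Handler:  [Handler object] + [Handler object] + [Handler object]
  take object:  [object] + [object] + [object]

BinaryStream, Dispatcher, FileStream, LogStream, Buffered, Observable, Writable, Hookable, Configurable, Pipe, Plugin, SocketStream, Handler, object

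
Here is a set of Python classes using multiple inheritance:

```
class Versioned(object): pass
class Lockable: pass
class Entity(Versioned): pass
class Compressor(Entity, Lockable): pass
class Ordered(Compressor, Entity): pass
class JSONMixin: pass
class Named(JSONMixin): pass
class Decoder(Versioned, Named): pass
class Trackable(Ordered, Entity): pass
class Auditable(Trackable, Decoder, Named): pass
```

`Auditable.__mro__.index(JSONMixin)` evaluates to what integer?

9

L[Auditable] = Auditable + merge(L[Trackable], L[Decoder], L[Named], [Trackable Decoder Named])
  take Trackable:  [Trackable Ordered Compressor Entity Versioned Lockable object] + [Decoder Versioned Named JSONMixin object] + [Named JSONMixin object] + [Trackable Decoder Named]
  take Ordered:  [Ordered Compressor Entity Versioned Lockable object] + [Decoder Versioned Named JSONMixin object] + [Named JSONMixin object] + [Decoder Named]
  take Compressor:  [Compressor Entity Versioned Lockable object] + [Decoder Versioned Named JSONMixin object] + [Named JSONMixin object] + [Decoder Named]
  take Entity:  [Entity Versioned Lockable object] + [Decoder Versioned Named JSONMixin object] + [Named JSONMixin object] + [Decoder Named]
  take Decoder:  [Versioned Lockable object] + [Decoder Versioned Named JSONMixin object] + [Named JSONMixin object] + [Decoder Named]
  take Versioned:  [Versioned Lockable object] + [Versioned Named JSONMixin object] + [Named JSONMixin object] + [Named]
  take Lockable:  [Lockable object] + [Named JSONMixin object] + [Named JSONMixin object] + [Named]
  take Named:  [object] + [Named JSONMixin object] + [Named JSONMixin object] + [Named]
  take JSONMixin:  [object] + [JSONMixin object] + [JSONMixin object]
  take object:  [object] + [object] + [object]
MRO: Auditable Trackable Ordered Compressor Entity Decoder Versioned Lockable Named JSONMixin object
JSONMixin sits at index 9.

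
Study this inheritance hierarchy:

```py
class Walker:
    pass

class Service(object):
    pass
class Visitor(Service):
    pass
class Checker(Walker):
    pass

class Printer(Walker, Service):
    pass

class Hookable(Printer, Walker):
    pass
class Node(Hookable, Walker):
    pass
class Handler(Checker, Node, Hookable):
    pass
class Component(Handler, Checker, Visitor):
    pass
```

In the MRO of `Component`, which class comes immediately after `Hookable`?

L[Component] = Component + merge(L[Handler], L[Checker], L[Visitor], [Handler Checker Visitor])
  take Handler:  [Handler Checker Node Hookable Printer Walker Service object] + [Checker Walker object] + [Visitor Service object] + [Handler Checker Visitor]
  take Checker:  [Checker Node Hookable Printer Walker Service object] + [Checker Walker object] + [Visitor Service object] + [Checker Visitor]
  take Node:  [Node Hookable Printer Walker Service object] + [Walker object] + [Visitor Service object] + [Visitor]
  take Hookable:  [Hookable Printer Walker Service object] + [Walker object] + [Visitor Service object] + [Visitor]
  take Printer:  [Printer Walker Service object] + [Walker object] + [Visitor Service object] + [Visitor]
  take Walker:  [Walker Service object] + [Walker object] + [Visitor Service object] + [Visitor]
  take Visitor:  [Service object] + [object] + [Visitor Service object] + [Visitor]
  take Service:  [Service object] + [object] + [Service object]
  take object:  [object] + [object] + [object]
MRO: Component Handler Checker Node Hookable Printer Walker Visitor Service object
Hookable is at position 4; next is Printer.

Printer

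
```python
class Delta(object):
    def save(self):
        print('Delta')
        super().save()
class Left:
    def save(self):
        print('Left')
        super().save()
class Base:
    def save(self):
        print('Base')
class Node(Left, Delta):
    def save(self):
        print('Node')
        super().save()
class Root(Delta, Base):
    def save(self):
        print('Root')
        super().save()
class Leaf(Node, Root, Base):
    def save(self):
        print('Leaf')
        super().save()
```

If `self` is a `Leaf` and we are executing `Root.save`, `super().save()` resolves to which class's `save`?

Delta

L[Leaf] = Leaf + merge(L[Node], L[Root], L[Base], [Node Root Base])
  take Node:  [Node Left Delta object] + [Root Delta Base object] + [Base object] + [Node Root Base]
  take Left:  [Left Delta object] + [Root Delta Base object] + [Base object] + [Root Base]
  take Root:  [Delta object] + [Root Delta Base object] + [Base object] + [Root Base]
  take Delta:  [Delta object] + [Delta Base object] + [Base object] + [Base]
  take Base:  [object] + [Base object] + [Base object] + [Base]
  take object:  [object] + [object] + [object]
MRO: Leaf Node Left Root Delta Base object
super() in Root.save on a Leaf instance goes to the class after Root in Leaf's MRO: Delta.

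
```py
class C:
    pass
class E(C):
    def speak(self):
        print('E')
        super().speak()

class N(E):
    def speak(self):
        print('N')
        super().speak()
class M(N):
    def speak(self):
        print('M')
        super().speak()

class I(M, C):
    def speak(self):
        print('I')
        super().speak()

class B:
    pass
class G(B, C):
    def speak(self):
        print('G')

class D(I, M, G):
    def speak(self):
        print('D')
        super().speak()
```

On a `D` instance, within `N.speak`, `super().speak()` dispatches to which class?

E

L[D] = D + merge(L[I], L[M], L[G], [I M G])
  take I:  [I M N E C object] + [M N E C object] + [G B C object] + [I M G]
  take M:  [M N E C object] + [M N E C object] + [G B C object] + [M G]
  take N:  [N E C object] + [N E C object] + [G B C object] + [G]
  take E:  [E C object] + [E C object] + [G B C object] + [G]
  take G:  [C object] + [C object] + [G B C object] + [G]
  take B:  [C object] + [C object] + [B C object]
  take C:  [C object] + [C object] + [C object]
  take object:  [object] + [object] + [object]
MRO: D I M N E G B C object
super() in N.speak on a D instance goes to the class after N in D's MRO: E.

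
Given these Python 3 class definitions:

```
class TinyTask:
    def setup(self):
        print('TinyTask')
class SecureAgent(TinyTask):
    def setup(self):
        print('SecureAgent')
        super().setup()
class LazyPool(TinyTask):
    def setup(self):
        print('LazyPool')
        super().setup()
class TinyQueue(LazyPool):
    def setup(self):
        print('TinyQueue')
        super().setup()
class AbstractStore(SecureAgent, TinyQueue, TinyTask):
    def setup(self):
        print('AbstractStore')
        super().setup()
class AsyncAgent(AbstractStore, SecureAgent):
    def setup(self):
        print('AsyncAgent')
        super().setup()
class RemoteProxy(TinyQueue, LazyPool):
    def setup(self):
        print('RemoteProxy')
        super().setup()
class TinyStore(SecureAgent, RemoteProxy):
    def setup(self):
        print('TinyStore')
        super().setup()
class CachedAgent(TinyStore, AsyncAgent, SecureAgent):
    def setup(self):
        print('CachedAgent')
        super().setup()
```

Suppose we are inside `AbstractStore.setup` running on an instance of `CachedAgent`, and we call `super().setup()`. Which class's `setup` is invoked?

SecureAgent

L[CachedAgent] = CachedAgent + merge(L[TinyStore], L[AsyncAgent], L[SecureAgent], [TinyStore AsyncAgent SecureAgent])
  take TinyStore:  [TinyStore SecureAgent RemoteProxy TinyQueue LazyPool TinyTask object] + [AsyncAgent AbstractStore SecureAgent TinyQueue LazyPool TinyTask object] + [SecureAgent TinyTask object] + [TinyStore AsyncAgent SecureAgent]
  take AsyncAgent:  [SecureAgent RemoteProxy TinyQueue LazyPool TinyTask object] + [AsyncAgent AbstractStore SecureAgent TinyQueue LazyPool TinyTask object] + [SecureAgent TinyTask object] + [AsyncAgent SecureAgent]
  take AbstractStore:  [SecureAgent RemoteProxy TinyQueue LazyPool TinyTask object] + [AbstractStore SecureAgent TinyQueue LazyPool TinyTask object] + [SecureAgent TinyTask object] + [SecureAgent]
  take SecureAgent:  [SecureAgent RemoteProxy TinyQueue LazyPool TinyTask object] + [SecureAgent TinyQueue LazyPool TinyTask object] + [SecureAgent TinyTask object] + [SecureAgent]
  take RemoteProxy:  [RemoteProxy TinyQueue LazyPool TinyTask object] + [TinyQueue LazyPool TinyTask object] + [TinyTask object]
  take TinyQueue:  [TinyQueue LazyPool TinyTask object] + [TinyQueue LazyPool TinyTask object] + [TinyTask object]
  take LazyPool:  [LazyPool TinyTask object] + [LazyPool TinyTask object] + [TinyTask object]
  take TinyTask:  [TinyTask object] + [TinyTask object] + [TinyTask object]
  take object:  [object] + [object] + [object]
MRO: CachedAgent TinyStore AsyncAgent AbstractStore SecureAgent RemoteProxy TinyQueue LazyPool TinyTask object
super() in AbstractStore.setup on a CachedAgent instance goes to the class after AbstractStore in CachedAgent's MRO: SecureAgent.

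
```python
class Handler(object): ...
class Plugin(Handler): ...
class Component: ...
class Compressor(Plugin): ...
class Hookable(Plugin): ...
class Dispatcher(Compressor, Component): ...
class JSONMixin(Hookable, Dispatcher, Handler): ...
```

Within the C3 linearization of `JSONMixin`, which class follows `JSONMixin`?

L[JSONMixin] = JSONMixin + merge(L[Hookable], L[Dispatcher], L[Handler], [Hookable Dispatcher Handler])
  take Hookable:  [Hookable Plugin Handler object] + [Dispatcher Compressor Plugin Handler Component object] + [Handler object] + [Hookable Dispatcher Handler]
  take Dispatcher:  [Plugin Handler object] + [Dispatcher Compressor Plugin Handler Component object] + [Handler object] + [Dispatcher Handler]
  take Compressor:  [Plugin Handler object] + [Compressor Plugin Handler Component object] + [Handler object] + [Handler]
  take Plugin:  [Plugin Handler object] + [Plugin Handler Component object] + [Handler object] + [Handler]
  take Handler:  [Handler object] + [Handler Component object] + [Handler object] + [Handler]
  take Component:  [object] + [Component object] + [object]
  take object:  [object] + [object] + [object]
MRO: JSONMixin Hookable Dispatcher Compressor Plugin Handler Component object
JSONMixin is at position 0; next is Hookable.

Hookable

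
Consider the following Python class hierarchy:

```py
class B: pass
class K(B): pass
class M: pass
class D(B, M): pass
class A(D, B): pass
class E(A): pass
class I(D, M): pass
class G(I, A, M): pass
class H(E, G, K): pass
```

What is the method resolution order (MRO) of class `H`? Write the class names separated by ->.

H -> E -> G -> I -> A -> D -> K -> B -> M -> object

L[H] = H + merge(L[E], L[G], L[K], [E G K])
  take E:  [E A D B M object] + [G I A D B M object] + [K B object] + [E G K]
  take G:  [A D B M object] + [G I A D B M object] + [K B object] + [G K]
  take I:  [A D B M object] + [I A D B M object] + [K B object] + [K]
  take A:  [A D B M object] + [A D B M object] + [K B object] + [K]
  take D:  [D B M object] + [D B M object] + [K B object] + [K]
  take K:  [B M object] + [B M object] + [K B object] + [K]
  take B:  [B M object] + [B M object] + [B object]
  take M:  [M object] + [M object] + [object]
  take object:  [object] + [object] + [object]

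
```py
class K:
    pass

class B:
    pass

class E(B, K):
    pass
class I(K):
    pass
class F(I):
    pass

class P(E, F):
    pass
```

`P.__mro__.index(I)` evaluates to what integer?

4

L[P] = P + merge(L[E], L[F], [E F])
  take E:  [E B K object] + [F I K object] + [E F]
  take B:  [B K object] + [F I K object] + [F]
  take F:  [K object] + [F I K object] + [F]
  take I:  [K object] + [I K object]
  take K:  [K object] + [K object]
  take object:  [object] + [object]
MRO: P E B F I K object
I sits at index 4.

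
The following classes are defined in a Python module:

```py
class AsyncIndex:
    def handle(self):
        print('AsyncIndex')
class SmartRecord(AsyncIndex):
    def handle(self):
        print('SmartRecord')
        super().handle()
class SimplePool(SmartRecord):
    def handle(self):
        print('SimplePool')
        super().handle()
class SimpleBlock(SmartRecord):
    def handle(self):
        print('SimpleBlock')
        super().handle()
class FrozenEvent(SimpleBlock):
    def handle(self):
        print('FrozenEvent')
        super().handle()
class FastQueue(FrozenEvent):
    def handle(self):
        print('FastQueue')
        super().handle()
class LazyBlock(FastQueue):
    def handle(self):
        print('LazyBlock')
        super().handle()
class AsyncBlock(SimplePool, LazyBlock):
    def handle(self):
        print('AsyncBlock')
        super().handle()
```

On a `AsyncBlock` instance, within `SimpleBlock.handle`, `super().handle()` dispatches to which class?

L[AsyncBlock] = AsyncBlock + merge(L[SimplePool], L[LazyBlock], [SimplePool LazyBlock])
  take SimplePool:  [SimplePool SmartRecord AsyncIndex object] + [LazyBlock FastQueue FrozenEvent SimpleBlock SmartRecord AsyncIndex object] + [SimplePool LazyBlock]
  take LazyBlock:  [SmartRecord AsyncIndex object] + [LazyBlock FastQueue FrozenEvent SimpleBlock SmartRecord AsyncIndex object] + [LazyBlock]
  take FastQueue:  [SmartRecord AsyncIndex object] + [FastQueue FrozenEvent SimpleBlock SmartRecord AsyncIndex object]
  take FrozenEvent:  [SmartRecord AsyncIndex object] + [FrozenEvent SimpleBlock SmartRecord AsyncIndex object]
  take SimpleBlock:  [SmartRecord AsyncIndex object] + [SimpleBlock SmartRecord AsyncIndex object]
  take SmartRecord:  [SmartRecord AsyncIndex object] + [SmartRecord AsyncIndex object]
  take AsyncIndex:  [AsyncIndex object] + [AsyncIndex object]
  take object:  [object] + [object]
MRO: AsyncBlock SimplePool LazyBlock FastQueue FrozenEvent SimpleBlock SmartRecord AsyncIndex object
super() in SimpleBlock.handle on a AsyncBlock instance goes to the class after SimpleBlock in AsyncBlock's MRO: SmartRecord.

SmartRecord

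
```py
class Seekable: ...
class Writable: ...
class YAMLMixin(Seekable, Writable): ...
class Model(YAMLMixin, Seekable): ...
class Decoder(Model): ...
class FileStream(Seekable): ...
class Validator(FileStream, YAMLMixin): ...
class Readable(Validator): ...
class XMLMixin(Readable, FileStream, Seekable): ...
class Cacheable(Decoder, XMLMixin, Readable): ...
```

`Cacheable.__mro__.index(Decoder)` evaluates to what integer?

1

L[Cacheable] = Cacheable + merge(L[Decoder], L[XMLMixin], L[Readable], [Decoder XMLMixin Readable])
  take Decoder:  [Decoder Model YAMLMixin Seekable Writable object] + [XMLMixin Readable Validator FileStream YAMLMixin Seekable Writable object] + [Readable Validator FileStream YAMLMixin Seekable Writable object] + [Decoder XMLMixin Readable]
  take Model:  [Model YAMLMixin Seekable Writable object] + [XMLMixin Readable Validator FileStream YAMLMixin Seekable Writable object] + [Readable Validator FileStream YAMLMixin Seekable Writable object] + [XMLMixin Readable]
  take XMLMixin:  [YAMLMixin Seekable Writable object] + [XMLMixin Readable Validator FileStream YAMLMixin Seekable Writable object] + [Readable Validator FileStream YAMLMixin Seekable Writable object] + [XMLMixin Readable]
  take Readable:  [YAMLMixin Seekable Writable object] + [Readable Validator FileStream YAMLMixin Seekable Writable object] + [Readable Validator FileStream YAMLMixin Seekable Writable object] + [Readable]
  take Validator:  [YAMLMixin Seekable Writable object] + [Validator FileStream YAMLMixin Seekable Writable object] + [Validator FileStream YAMLMixin Seekable Writable object]
  take FileStream:  [YAMLMixin Seekable Writable object] + [FileStream YAMLMixin Seekable Writable object] + [FileStream YAMLMixin Seekable Writable object]
  take YAMLMixin:  [YAMLMixin Seekable Writable object] + [YAMLMixin Seekable Writable object] + [YAMLMixin Seekable Writable object]
  take Seekable:  [Seekable Writable object] + [Seekable Writable object] + [Seekable Writable object]
  take Writable:  [Writable object] + [Writable object] + [Writable object]
  take object:  [object] + [object] + [object]
MRO: Cacheable Decoder Model XMLMixin Readable Validator FileStream YAMLMixin Seekable Writable object
Decoder sits at index 1.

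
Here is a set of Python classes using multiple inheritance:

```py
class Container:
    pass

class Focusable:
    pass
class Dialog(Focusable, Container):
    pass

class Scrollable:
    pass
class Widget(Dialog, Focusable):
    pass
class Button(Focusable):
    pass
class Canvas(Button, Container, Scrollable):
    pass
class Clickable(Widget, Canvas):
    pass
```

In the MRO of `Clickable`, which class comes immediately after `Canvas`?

L[Clickable] = Clickable + merge(L[Widget], L[Canvas], [Widget Canvas])
  take Widget:  [Widget Dialog Focusable Container object] + [Canvas Button Focusable Container Scrollable object] + [Widget Canvas]
  take Dialog:  [Dialog Focusable Container object] + [Canvas Button Focusable Container Scrollable object] + [Canvas]
  take Canvas:  [Focusable Container object] + [Canvas Button Focusable Container Scrollable object] + [Canvas]
  take Button:  [Focusable Container object] + [Button Focusable Container Scrollable object]
  take Focusable:  [Focusable Container object] + [Focusable Container Scrollable object]
  take Container:  [Container object] + [Container Scrollable object]
  take Scrollable:  [object] + [Scrollable object]
  take object:  [object] + [object]
MRO: Clickable Widget Dialog Canvas Button Focusable Container Scrollable object
Canvas is at position 3; next is Button.

Button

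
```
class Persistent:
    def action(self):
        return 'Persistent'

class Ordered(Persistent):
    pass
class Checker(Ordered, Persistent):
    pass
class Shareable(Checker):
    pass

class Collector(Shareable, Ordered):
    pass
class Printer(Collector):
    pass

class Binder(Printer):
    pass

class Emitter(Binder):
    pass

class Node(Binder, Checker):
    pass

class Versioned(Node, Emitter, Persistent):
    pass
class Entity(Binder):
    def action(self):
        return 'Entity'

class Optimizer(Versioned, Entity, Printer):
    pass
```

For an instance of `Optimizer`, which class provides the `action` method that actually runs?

Entity

L[Optimizer] = Optimizer + merge(L[Versioned], L[Entity], L[Printer], [Versioned Entity Printer])
  take Versioned:  [Versioned Node Emitter Binder Printer Collector Shareable Checker Ordered Persistent object] + [Entity Binder Printer Collector Shareable Checker Ordered Persistent object] + [Printer Collector Shareable Checker Ordered Persistent object] + [Versioned Entity Printer]
  take Node:  [Node Emitter Binder Printer Collector Shareable Checker Ordered Persistent object] + [Entity Binder Printer Collector Shareable Checker Ordered Persistent object] + [Printer Collector Shareable Checker Ordered Persistent object] + [Entity Printer]
  take Emitter:  [Emitter Binder Printer Collector Shareable Checker Ordered Persistent object] + [Entity Binder Printer Collector Shareable Checker Ordered Persistent object] + [Printer Collector Shareable Checker Ordered Persistent object] + [Entity Printer]
  take Entity:  [Binder Printer Collector Shareable Checker Ordered Persistent object] + [Entity Binder Printer Collector Shareable Checker Ordered Persistent object] + [Printer Collector Shareable Checker Ordered Persistent object] + [Entity Printer]
  take Binder:  [Binder Printer Collector Shareable Checker Ordered Persistent object] + [Binder Printer Collector Shareable Checker Ordered Persistent object] + [Printer Collector Shareable Checker Ordered Persistent object] + [Printer]
  take Printer:  [Printer Collector Shareable Checker Ordered Persistent object] + [Printer Collector Shareable Checker Ordered Persistent object] + [Printer Collector Shareable Checker Ordered Persistent object] + [Printer]
  take Collector:  [Collector Shareable Checker Ordered Persistent object] + [Collector Shareable Checker Ordered Persistent object] + [Collector Shareable Checker Ordered Persistent object]
  take Shareable:  [Shareable Checker Ordered Persistent object] + [Shareable Checker Ordered Persistent object] + [Shareable Checker Ordered Persistent object]
  take Checker:  [Checker Ordered Persistent object] + [Checker Ordered Persistent object] + [Checker Ordered Persistent object]
  take Ordered:  [Ordered Persistent object] + [Ordered Persistent object] + [Ordered Persistent object]
  take Persistent:  [Persistent object] + [Persistent object] + [Persistent object]
  take object:  [object] + [object] + [object]
MRO: Optimizer Versioned Node Emitter Entity Binder Printer Collector Shareable Checker Ordered Persistent object
action is defined in: Entity, Persistent. First along the MRO is Entity.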